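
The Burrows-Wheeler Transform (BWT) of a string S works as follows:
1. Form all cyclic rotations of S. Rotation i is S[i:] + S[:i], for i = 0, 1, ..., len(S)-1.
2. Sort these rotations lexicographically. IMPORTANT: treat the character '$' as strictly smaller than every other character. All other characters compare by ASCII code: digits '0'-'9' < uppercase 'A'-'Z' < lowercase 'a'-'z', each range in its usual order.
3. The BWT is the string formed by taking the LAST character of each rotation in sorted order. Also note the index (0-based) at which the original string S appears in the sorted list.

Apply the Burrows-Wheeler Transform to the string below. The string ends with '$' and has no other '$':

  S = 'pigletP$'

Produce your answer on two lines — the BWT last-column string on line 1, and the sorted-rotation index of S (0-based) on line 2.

Answer: Ptlipg$e
6

Derivation:
All 8 rotations (rotation i = S[i:]+S[:i]):
  rot[0] = pigletP$
  rot[1] = igletP$p
  rot[2] = gletP$pi
  rot[3] = letP$pig
  rot[4] = etP$pigl
  rot[5] = tP$pigle
  rot[6] = P$piglet
  rot[7] = $pigletP
Sorted (with $ < everything):
  sorted[0] = $pigletP  (last char: 'P')
  sorted[1] = P$piglet  (last char: 't')
  sorted[2] = etP$pigl  (last char: 'l')
  sorted[3] = gletP$pi  (last char: 'i')
  sorted[4] = igletP$p  (last char: 'p')
  sorted[5] = letP$pig  (last char: 'g')
  sorted[6] = pigletP$  (last char: '$')
  sorted[7] = tP$pigle  (last char: 'e')
Last column: Ptlipg$e
Original string S is at sorted index 6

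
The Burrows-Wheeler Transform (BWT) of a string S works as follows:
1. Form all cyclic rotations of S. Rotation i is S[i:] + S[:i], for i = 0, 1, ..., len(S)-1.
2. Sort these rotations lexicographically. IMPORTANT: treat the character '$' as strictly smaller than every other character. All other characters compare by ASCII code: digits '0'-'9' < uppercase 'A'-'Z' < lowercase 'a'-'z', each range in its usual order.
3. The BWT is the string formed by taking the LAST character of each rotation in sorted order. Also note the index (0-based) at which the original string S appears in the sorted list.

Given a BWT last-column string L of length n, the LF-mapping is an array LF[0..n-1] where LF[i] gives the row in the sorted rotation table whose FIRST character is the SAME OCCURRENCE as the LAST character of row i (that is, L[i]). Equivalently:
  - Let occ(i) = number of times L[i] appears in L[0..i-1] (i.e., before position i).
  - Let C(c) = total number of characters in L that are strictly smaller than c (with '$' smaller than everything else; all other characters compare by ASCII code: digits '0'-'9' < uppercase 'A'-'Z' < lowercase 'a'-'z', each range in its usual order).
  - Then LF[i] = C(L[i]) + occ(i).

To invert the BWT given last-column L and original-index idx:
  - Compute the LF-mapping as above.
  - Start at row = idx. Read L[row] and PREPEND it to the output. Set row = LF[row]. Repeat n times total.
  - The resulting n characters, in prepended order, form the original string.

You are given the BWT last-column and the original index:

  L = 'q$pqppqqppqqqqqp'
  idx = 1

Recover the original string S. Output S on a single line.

LF mapping: 7 0 1 8 2 3 9 10 4 5 11 12 13 14 15 6
Walk LF starting at row 1, prepending L[row]:
  step 1: row=1, L[1]='$', prepend. Next row=LF[1]=0
  step 2: row=0, L[0]='q', prepend. Next row=LF[0]=7
  step 3: row=7, L[7]='q', prepend. Next row=LF[7]=10
  step 4: row=10, L[10]='q', prepend. Next row=LF[10]=11
  step 5: row=11, L[11]='q', prepend. Next row=LF[11]=12
  step 6: row=12, L[12]='q', prepend. Next row=LF[12]=13
  step 7: row=13, L[13]='q', prepend. Next row=LF[13]=14
  step 8: row=14, L[14]='q', prepend. Next row=LF[14]=15
  step 9: row=15, L[15]='p', prepend. Next row=LF[15]=6
  step 10: row=6, L[6]='q', prepend. Next row=LF[6]=9
  step 11: row=9, L[9]='p', prepend. Next row=LF[9]=5
  step 12: row=5, L[5]='p', prepend. Next row=LF[5]=3
  step 13: row=3, L[3]='q', prepend. Next row=LF[3]=8
  step 14: row=8, L[8]='p', prepend. Next row=LF[8]=4
  step 15: row=4, L[4]='p', prepend. Next row=LF[4]=2
  step 16: row=2, L[2]='p', prepend. Next row=LF[2]=1
Reversed output: pppqppqpqqqqqqq$

Answer: pppqppqpqqqqqqq$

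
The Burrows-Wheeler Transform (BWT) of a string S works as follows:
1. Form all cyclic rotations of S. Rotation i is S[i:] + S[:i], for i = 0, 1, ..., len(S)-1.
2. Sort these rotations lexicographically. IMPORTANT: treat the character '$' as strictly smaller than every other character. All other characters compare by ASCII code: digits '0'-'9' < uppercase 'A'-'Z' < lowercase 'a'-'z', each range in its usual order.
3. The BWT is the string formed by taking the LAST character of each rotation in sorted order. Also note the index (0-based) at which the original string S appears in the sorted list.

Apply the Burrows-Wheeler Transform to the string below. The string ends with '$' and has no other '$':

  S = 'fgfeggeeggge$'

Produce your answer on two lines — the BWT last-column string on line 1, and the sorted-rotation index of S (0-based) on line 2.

All 13 rotations (rotation i = S[i:]+S[:i]):
  rot[0] = fgfeggeeggge$
  rot[1] = gfeggeeggge$f
  rot[2] = feggeeggge$fg
  rot[3] = eggeeggge$fgf
  rot[4] = ggeeggge$fgfe
  rot[5] = geeggge$fgfeg
  rot[6] = eeggge$fgfegg
  rot[7] = eggge$fgfegge
  rot[8] = ggge$fgfeggee
  rot[9] = gge$fgfeggeeg
  rot[10] = ge$fgfeggeegg
  rot[11] = e$fgfeggeeggg
  rot[12] = $fgfeggeeggge
Sorted (with $ < everything):
  sorted[0] = $fgfeggeeggge  (last char: 'e')
  sorted[1] = e$fgfeggeeggg  (last char: 'g')
  sorted[2] = eeggge$fgfegg  (last char: 'g')
  sorted[3] = eggeeggge$fgf  (last char: 'f')
  sorted[4] = eggge$fgfegge  (last char: 'e')
  sorted[5] = feggeeggge$fg  (last char: 'g')
  sorted[6] = fgfeggeeggge$  (last char: '$')
  sorted[7] = ge$fgfeggeegg  (last char: 'g')
  sorted[8] = geeggge$fgfeg  (last char: 'g')
  sorted[9] = gfeggeeggge$f  (last char: 'f')
  sorted[10] = gge$fgfeggeeg  (last char: 'g')
  sorted[11] = ggeeggge$fgfe  (last char: 'e')
  sorted[12] = ggge$fgfeggee  (last char: 'e')
Last column: eggfeg$ggfgee
Original string S is at sorted index 6

Answer: eggfeg$ggfgee
6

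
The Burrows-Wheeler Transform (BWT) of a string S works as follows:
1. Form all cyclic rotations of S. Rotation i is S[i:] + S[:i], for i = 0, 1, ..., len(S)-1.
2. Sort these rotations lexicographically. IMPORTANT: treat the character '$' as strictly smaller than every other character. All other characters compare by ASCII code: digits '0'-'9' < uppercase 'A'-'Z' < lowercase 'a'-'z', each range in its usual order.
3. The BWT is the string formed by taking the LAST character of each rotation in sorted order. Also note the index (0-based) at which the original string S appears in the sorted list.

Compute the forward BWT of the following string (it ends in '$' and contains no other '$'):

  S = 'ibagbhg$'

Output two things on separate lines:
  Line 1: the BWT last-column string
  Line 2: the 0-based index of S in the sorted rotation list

All 8 rotations (rotation i = S[i:]+S[:i]):
  rot[0] = ibagbhg$
  rot[1] = bagbhg$i
  rot[2] = agbhg$ib
  rot[3] = gbhg$iba
  rot[4] = bhg$ibag
  rot[5] = hg$ibagb
  rot[6] = g$ibagbh
  rot[7] = $ibagbhg
Sorted (with $ < everything):
  sorted[0] = $ibagbhg  (last char: 'g')
  sorted[1] = agbhg$ib  (last char: 'b')
  sorted[2] = bagbhg$i  (last char: 'i')
  sorted[3] = bhg$ibag  (last char: 'g')
  sorted[4] = g$ibagbh  (last char: 'h')
  sorted[5] = gbhg$iba  (last char: 'a')
  sorted[6] = hg$ibagb  (last char: 'b')
  sorted[7] = ibagbhg$  (last char: '$')
Last column: gbighab$
Original string S is at sorted index 7

Answer: gbighab$
7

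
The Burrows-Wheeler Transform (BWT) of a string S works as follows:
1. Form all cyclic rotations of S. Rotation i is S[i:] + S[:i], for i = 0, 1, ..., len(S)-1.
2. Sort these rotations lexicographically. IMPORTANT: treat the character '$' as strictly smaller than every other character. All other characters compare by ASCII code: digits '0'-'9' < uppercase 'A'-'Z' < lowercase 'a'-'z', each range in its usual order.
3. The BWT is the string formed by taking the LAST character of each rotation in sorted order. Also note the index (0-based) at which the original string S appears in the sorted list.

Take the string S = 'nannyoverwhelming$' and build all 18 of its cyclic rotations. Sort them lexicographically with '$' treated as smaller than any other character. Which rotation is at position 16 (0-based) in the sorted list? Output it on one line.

All 18 rotations (rotation i = S[i:]+S[:i]):
  rot[0] = nannyoverwhelming$
  rot[1] = annyoverwhelming$n
  rot[2] = nnyoverwhelming$na
  rot[3] = nyoverwhelming$nan
  rot[4] = yoverwhelming$nann
  rot[5] = overwhelming$nanny
  rot[6] = verwhelming$nannyo
  rot[7] = erwhelming$nannyov
  rot[8] = rwhelming$nannyove
  rot[9] = whelming$nannyover
  rot[10] = helming$nannyoverw
  rot[11] = elming$nannyoverwh
  rot[12] = lming$nannyoverwhe
  rot[13] = ming$nannyoverwhel
  rot[14] = ing$nannyoverwhelm
  rot[15] = ng$nannyoverwhelmi
  rot[16] = g$nannyoverwhelmin
  rot[17] = $nannyoverwhelming
Sorted (with $ < everything):
  sorted[0] = $nannyoverwhelming
  sorted[1] = annyoverwhelming$n
  sorted[2] = elming$nannyoverwh
  sorted[3] = erwhelming$nannyov
  sorted[4] = g$nannyoverwhelmin
  sorted[5] = helming$nannyoverw
  sorted[6] = ing$nannyoverwhelm
  sorted[7] = lming$nannyoverwhe
  sorted[8] = ming$nannyoverwhel
  sorted[9] = nannyoverwhelming$
  sorted[10] = ng$nannyoverwhelmi
  sorted[11] = nnyoverwhelming$na
  sorted[12] = nyoverwhelming$nan
  sorted[13] = overwhelming$nanny
  sorted[14] = rwhelming$nannyove
  sorted[15] = verwhelming$nannyo
  sorted[16] = whelming$nannyover
  sorted[17] = yoverwhelming$nann
sorted[16] = whelming$nannyover

Answer: whelming$nannyover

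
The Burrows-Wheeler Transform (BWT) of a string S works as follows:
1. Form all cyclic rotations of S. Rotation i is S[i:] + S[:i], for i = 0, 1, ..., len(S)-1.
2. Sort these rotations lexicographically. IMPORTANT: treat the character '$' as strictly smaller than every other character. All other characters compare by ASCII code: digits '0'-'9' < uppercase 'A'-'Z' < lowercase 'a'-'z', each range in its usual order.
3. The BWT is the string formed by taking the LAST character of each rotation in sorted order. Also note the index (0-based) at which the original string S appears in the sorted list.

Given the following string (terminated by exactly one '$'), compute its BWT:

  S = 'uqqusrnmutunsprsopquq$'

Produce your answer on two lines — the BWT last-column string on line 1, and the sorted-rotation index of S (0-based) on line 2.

All 22 rotations (rotation i = S[i:]+S[:i]):
  rot[0] = uqqusrnmutunsprsopquq$
  rot[1] = qqusrnmutunsprsopquq$u
  rot[2] = qusrnmutunsprsopquq$uq
  rot[3] = usrnmutunsprsopquq$uqq
  rot[4] = srnmutunsprsopquq$uqqu
  rot[5] = rnmutunsprsopquq$uqqus
  rot[6] = nmutunsprsopquq$uqqusr
  rot[7] = mutunsprsopquq$uqqusrn
  rot[8] = utunsprsopquq$uqqusrnm
  rot[9] = tunsprsopquq$uqqusrnmu
  rot[10] = unsprsopquq$uqqusrnmut
  rot[11] = nsprsopquq$uqqusrnmutu
  rot[12] = sprsopquq$uqqusrnmutun
  rot[13] = prsopquq$uqqusrnmutuns
  rot[14] = rsopquq$uqqusrnmutunsp
  rot[15] = sopquq$uqqusrnmutunspr
  rot[16] = opquq$uqqusrnmutunsprs
  rot[17] = pquq$uqqusrnmutunsprso
  rot[18] = quq$uqqusrnmutunsprsop
  rot[19] = uq$uqqusrnmutunsprsopq
  rot[20] = q$uqqusrnmutunsprsopqu
  rot[21] = $uqqusrnmutunsprsopquq
Sorted (with $ < everything):
  sorted[0] = $uqqusrnmutunsprsopquq  (last char: 'q')
  sorted[1] = mutunsprsopquq$uqqusrn  (last char: 'n')
  sorted[2] = nmutunsprsopquq$uqqusr  (last char: 'r')
  sorted[3] = nsprsopquq$uqqusrnmutu  (last char: 'u')
  sorted[4] = opquq$uqqusrnmutunsprs  (last char: 's')
  sorted[5] = pquq$uqqusrnmutunsprso  (last char: 'o')
  sorted[6] = prsopquq$uqqusrnmutuns  (last char: 's')
  sorted[7] = q$uqqusrnmutunsprsopqu  (last char: 'u')
  sorted[8] = qqusrnmutunsprsopquq$u  (last char: 'u')
  sorted[9] = quq$uqqusrnmutunsprsop  (last char: 'p')
  sorted[10] = qusrnmutunsprsopquq$uq  (last char: 'q')
  sorted[11] = rnmutunsprsopquq$uqqus  (last char: 's')
  sorted[12] = rsopquq$uqqusrnmutunsp  (last char: 'p')
  sorted[13] = sopquq$uqqusrnmutunspr  (last char: 'r')
  sorted[14] = sprsopquq$uqqusrnmutun  (last char: 'n')
  sorted[15] = srnmutunsprsopquq$uqqu  (last char: 'u')
  sorted[16] = tunsprsopquq$uqqusrnmu  (last char: 'u')
  sorted[17] = unsprsopquq$uqqusrnmut  (last char: 't')
  sorted[18] = uq$uqqusrnmutunsprsopq  (last char: 'q')
  sorted[19] = uqqusrnmutunsprsopquq$  (last char: '$')
  sorted[20] = usrnmutunsprsopquq$uqq  (last char: 'q')
  sorted[21] = utunsprsopquq$uqqusrnm  (last char: 'm')
Last column: qnrusosuupqsprnuutq$qm
Original string S is at sorted index 19

Answer: qnrusosuupqsprnuutq$qm
19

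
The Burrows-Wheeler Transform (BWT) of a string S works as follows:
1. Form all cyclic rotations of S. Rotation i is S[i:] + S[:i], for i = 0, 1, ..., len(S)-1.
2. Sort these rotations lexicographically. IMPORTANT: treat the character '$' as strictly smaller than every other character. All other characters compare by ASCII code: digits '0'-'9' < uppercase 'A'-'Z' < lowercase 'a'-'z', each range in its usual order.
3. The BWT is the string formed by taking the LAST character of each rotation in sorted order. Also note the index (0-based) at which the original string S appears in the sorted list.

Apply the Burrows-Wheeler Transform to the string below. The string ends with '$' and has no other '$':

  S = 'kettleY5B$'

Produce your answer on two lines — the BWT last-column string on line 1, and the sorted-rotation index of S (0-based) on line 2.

Answer: BY5elk$tte
6

Derivation:
All 10 rotations (rotation i = S[i:]+S[:i]):
  rot[0] = kettleY5B$
  rot[1] = ettleY5B$k
  rot[2] = ttleY5B$ke
  rot[3] = tleY5B$ket
  rot[4] = leY5B$kett
  rot[5] = eY5B$kettl
  rot[6] = Y5B$kettle
  rot[7] = 5B$kettleY
  rot[8] = B$kettleY5
  rot[9] = $kettleY5B
Sorted (with $ < everything):
  sorted[0] = $kettleY5B  (last char: 'B')
  sorted[1] = 5B$kettleY  (last char: 'Y')
  sorted[2] = B$kettleY5  (last char: '5')
  sorted[3] = Y5B$kettle  (last char: 'e')
  sorted[4] = eY5B$kettl  (last char: 'l')
  sorted[5] = ettleY5B$k  (last char: 'k')
  sorted[6] = kettleY5B$  (last char: '$')
  sorted[7] = leY5B$kett  (last char: 't')
  sorted[8] = tleY5B$ket  (last char: 't')
  sorted[9] = ttleY5B$ke  (last char: 'e')
Last column: BY5elk$tte
Original string S is at sorted index 6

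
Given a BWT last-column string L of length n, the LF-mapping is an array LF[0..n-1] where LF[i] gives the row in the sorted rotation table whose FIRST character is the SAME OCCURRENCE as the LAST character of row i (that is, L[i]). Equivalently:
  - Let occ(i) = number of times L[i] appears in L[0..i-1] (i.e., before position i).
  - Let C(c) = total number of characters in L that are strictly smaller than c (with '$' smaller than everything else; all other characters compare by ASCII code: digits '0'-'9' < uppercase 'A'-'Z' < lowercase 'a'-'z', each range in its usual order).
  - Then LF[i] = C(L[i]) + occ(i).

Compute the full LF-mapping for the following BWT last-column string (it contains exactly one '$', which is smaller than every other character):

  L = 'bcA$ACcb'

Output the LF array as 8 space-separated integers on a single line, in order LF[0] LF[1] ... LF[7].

Answer: 4 6 1 0 2 3 7 5

Derivation:
Char counts: '$':1, 'A':2, 'C':1, 'b':2, 'c':2
C (first-col start): C('$')=0, C('A')=1, C('C')=3, C('b')=4, C('c')=6
L[0]='b': occ=0, LF[0]=C('b')+0=4+0=4
L[1]='c': occ=0, LF[1]=C('c')+0=6+0=6
L[2]='A': occ=0, LF[2]=C('A')+0=1+0=1
L[3]='$': occ=0, LF[3]=C('$')+0=0+0=0
L[4]='A': occ=1, LF[4]=C('A')+1=1+1=2
L[5]='C': occ=0, LF[5]=C('C')+0=3+0=3
L[6]='c': occ=1, LF[6]=C('c')+1=6+1=7
L[7]='b': occ=1, LF[7]=C('b')+1=4+1=5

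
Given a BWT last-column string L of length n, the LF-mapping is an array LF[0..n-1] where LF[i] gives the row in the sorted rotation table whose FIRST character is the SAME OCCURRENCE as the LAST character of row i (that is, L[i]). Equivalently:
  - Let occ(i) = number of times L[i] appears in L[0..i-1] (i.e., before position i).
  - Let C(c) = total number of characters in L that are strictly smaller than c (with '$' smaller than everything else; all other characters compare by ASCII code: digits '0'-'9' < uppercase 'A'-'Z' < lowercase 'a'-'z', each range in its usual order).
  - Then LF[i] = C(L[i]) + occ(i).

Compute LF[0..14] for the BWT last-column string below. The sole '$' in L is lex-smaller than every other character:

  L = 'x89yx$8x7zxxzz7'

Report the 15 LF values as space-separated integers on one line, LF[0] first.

Char counts: '$':1, '7':2, '8':2, '9':1, 'x':5, 'y':1, 'z':3
C (first-col start): C('$')=0, C('7')=1, C('8')=3, C('9')=5, C('x')=6, C('y')=11, C('z')=12
L[0]='x': occ=0, LF[0]=C('x')+0=6+0=6
L[1]='8': occ=0, LF[1]=C('8')+0=3+0=3
L[2]='9': occ=0, LF[2]=C('9')+0=5+0=5
L[3]='y': occ=0, LF[3]=C('y')+0=11+0=11
L[4]='x': occ=1, LF[4]=C('x')+1=6+1=7
L[5]='$': occ=0, LF[5]=C('$')+0=0+0=0
L[6]='8': occ=1, LF[6]=C('8')+1=3+1=4
L[7]='x': occ=2, LF[7]=C('x')+2=6+2=8
L[8]='7': occ=0, LF[8]=C('7')+0=1+0=1
L[9]='z': occ=0, LF[9]=C('z')+0=12+0=12
L[10]='x': occ=3, LF[10]=C('x')+3=6+3=9
L[11]='x': occ=4, LF[11]=C('x')+4=6+4=10
L[12]='z': occ=1, LF[12]=C('z')+1=12+1=13
L[13]='z': occ=2, LF[13]=C('z')+2=12+2=14
L[14]='7': occ=1, LF[14]=C('7')+1=1+1=2

Answer: 6 3 5 11 7 0 4 8 1 12 9 10 13 14 2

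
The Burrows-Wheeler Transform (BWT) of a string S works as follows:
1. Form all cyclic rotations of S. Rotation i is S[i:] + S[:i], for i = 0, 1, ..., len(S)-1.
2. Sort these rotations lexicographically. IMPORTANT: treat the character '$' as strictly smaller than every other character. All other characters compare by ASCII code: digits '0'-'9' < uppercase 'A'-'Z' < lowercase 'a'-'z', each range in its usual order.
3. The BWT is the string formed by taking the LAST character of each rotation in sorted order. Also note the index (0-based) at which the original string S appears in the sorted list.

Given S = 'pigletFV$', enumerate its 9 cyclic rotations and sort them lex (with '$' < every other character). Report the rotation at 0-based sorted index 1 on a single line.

Answer: FV$piglet

Derivation:
All 9 rotations (rotation i = S[i:]+S[:i]):
  rot[0] = pigletFV$
  rot[1] = igletFV$p
  rot[2] = gletFV$pi
  rot[3] = letFV$pig
  rot[4] = etFV$pigl
  rot[5] = tFV$pigle
  rot[6] = FV$piglet
  rot[7] = V$pigletF
  rot[8] = $pigletFV
Sorted (with $ < everything):
  sorted[0] = $pigletFV
  sorted[1] = FV$piglet
  sorted[2] = V$pigletF
  sorted[3] = etFV$pigl
  sorted[4] = gletFV$pi
  sorted[5] = igletFV$p
  sorted[6] = letFV$pig
  sorted[7] = pigletFV$
  sorted[8] = tFV$pigle
sorted[1] = FV$piglet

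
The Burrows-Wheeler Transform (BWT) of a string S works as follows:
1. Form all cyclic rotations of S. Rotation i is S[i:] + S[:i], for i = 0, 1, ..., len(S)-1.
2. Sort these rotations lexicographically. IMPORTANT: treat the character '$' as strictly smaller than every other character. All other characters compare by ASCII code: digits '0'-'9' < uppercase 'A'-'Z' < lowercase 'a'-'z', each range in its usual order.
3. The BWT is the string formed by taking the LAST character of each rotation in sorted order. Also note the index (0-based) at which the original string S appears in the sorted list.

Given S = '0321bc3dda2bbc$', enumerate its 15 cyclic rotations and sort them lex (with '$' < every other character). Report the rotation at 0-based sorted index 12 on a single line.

All 15 rotations (rotation i = S[i:]+S[:i]):
  rot[0] = 0321bc3dda2bbc$
  rot[1] = 321bc3dda2bbc$0
  rot[2] = 21bc3dda2bbc$03
  rot[3] = 1bc3dda2bbc$032
  rot[4] = bc3dda2bbc$0321
  rot[5] = c3dda2bbc$0321b
  rot[6] = 3dda2bbc$0321bc
  rot[7] = dda2bbc$0321bc3
  rot[8] = da2bbc$0321bc3d
  rot[9] = a2bbc$0321bc3dd
  rot[10] = 2bbc$0321bc3dda
  rot[11] = bbc$0321bc3dda2
  rot[12] = bc$0321bc3dda2b
  rot[13] = c$0321bc3dda2bb
  rot[14] = $0321bc3dda2bbc
Sorted (with $ < everything):
  sorted[0] = $0321bc3dda2bbc
  sorted[1] = 0321bc3dda2bbc$
  sorted[2] = 1bc3dda2bbc$032
  sorted[3] = 21bc3dda2bbc$03
  sorted[4] = 2bbc$0321bc3dda
  sorted[5] = 321bc3dda2bbc$0
  sorted[6] = 3dda2bbc$0321bc
  sorted[7] = a2bbc$0321bc3dd
  sorted[8] = bbc$0321bc3dda2
  sorted[9] = bc$0321bc3dda2b
  sorted[10] = bc3dda2bbc$0321
  sorted[11] = c$0321bc3dda2bb
  sorted[12] = c3dda2bbc$0321b
  sorted[13] = da2bbc$0321bc3d
  sorted[14] = dda2bbc$0321bc3
sorted[12] = c3dda2bbc$0321b

Answer: c3dda2bbc$0321b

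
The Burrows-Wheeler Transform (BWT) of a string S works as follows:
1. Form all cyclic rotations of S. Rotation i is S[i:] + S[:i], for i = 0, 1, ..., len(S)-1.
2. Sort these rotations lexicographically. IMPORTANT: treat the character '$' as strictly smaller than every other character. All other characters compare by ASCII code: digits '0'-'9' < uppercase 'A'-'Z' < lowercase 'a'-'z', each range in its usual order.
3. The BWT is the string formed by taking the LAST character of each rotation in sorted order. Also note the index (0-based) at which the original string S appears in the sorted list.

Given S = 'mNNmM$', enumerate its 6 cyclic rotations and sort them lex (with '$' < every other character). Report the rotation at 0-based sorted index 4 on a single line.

All 6 rotations (rotation i = S[i:]+S[:i]):
  rot[0] = mNNmM$
  rot[1] = NNmM$m
  rot[2] = NmM$mN
  rot[3] = mM$mNN
  rot[4] = M$mNNm
  rot[5] = $mNNmM
Sorted (with $ < everything):
  sorted[0] = $mNNmM
  sorted[1] = M$mNNm
  sorted[2] = NNmM$m
  sorted[3] = NmM$mN
  sorted[4] = mM$mNN
  sorted[5] = mNNmM$
sorted[4] = mM$mNN

Answer: mM$mNN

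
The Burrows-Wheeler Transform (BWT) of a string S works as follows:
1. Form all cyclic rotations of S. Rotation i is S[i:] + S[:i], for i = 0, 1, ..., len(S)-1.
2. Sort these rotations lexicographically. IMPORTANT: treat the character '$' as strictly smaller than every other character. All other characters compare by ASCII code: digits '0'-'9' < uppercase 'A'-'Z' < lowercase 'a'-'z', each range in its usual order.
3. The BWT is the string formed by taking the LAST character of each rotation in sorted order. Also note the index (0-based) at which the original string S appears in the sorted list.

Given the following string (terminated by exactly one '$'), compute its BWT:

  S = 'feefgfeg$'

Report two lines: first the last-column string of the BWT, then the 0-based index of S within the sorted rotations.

All 9 rotations (rotation i = S[i:]+S[:i]):
  rot[0] = feefgfeg$
  rot[1] = eefgfeg$f
  rot[2] = efgfeg$fe
  rot[3] = fgfeg$fee
  rot[4] = gfeg$feef
  rot[5] = feg$feefg
  rot[6] = eg$feefgf
  rot[7] = g$feefgfe
  rot[8] = $feefgfeg
Sorted (with $ < everything):
  sorted[0] = $feefgfeg  (last char: 'g')
  sorted[1] = eefgfeg$f  (last char: 'f')
  sorted[2] = efgfeg$fe  (last char: 'e')
  sorted[3] = eg$feefgf  (last char: 'f')
  sorted[4] = feefgfeg$  (last char: '$')
  sorted[5] = feg$feefg  (last char: 'g')
  sorted[6] = fgfeg$fee  (last char: 'e')
  sorted[7] = g$feefgfe  (last char: 'e')
  sorted[8] = gfeg$feef  (last char: 'f')
Last column: gfef$geef
Original string S is at sorted index 4

Answer: gfef$geef
4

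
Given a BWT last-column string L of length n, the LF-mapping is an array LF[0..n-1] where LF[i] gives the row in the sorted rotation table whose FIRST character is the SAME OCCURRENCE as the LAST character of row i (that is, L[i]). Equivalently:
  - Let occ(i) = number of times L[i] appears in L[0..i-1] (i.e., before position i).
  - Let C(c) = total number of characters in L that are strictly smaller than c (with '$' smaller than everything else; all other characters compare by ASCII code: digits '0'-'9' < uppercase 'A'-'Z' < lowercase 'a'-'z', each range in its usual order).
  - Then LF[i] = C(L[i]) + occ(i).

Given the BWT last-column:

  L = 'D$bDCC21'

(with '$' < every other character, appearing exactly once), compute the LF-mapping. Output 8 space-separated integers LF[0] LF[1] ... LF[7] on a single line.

Answer: 5 0 7 6 3 4 2 1

Derivation:
Char counts: '$':1, '1':1, '2':1, 'C':2, 'D':2, 'b':1
C (first-col start): C('$')=0, C('1')=1, C('2')=2, C('C')=3, C('D')=5, C('b')=7
L[0]='D': occ=0, LF[0]=C('D')+0=5+0=5
L[1]='$': occ=0, LF[1]=C('$')+0=0+0=0
L[2]='b': occ=0, LF[2]=C('b')+0=7+0=7
L[3]='D': occ=1, LF[3]=C('D')+1=5+1=6
L[4]='C': occ=0, LF[4]=C('C')+0=3+0=3
L[5]='C': occ=1, LF[5]=C('C')+1=3+1=4
L[6]='2': occ=0, LF[6]=C('2')+0=2+0=2
L[7]='1': occ=0, LF[7]=C('1')+0=1+0=1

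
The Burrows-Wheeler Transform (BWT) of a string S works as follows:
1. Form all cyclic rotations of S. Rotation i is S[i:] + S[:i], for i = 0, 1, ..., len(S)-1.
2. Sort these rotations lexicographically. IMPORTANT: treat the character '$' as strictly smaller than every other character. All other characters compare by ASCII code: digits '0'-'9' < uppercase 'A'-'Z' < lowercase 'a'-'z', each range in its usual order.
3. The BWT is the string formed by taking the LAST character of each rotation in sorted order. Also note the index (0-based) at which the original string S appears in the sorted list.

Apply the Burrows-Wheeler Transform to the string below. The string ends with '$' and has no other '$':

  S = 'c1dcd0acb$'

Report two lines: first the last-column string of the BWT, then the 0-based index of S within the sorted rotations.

Answer: bdc0c$adc1
5

Derivation:
All 10 rotations (rotation i = S[i:]+S[:i]):
  rot[0] = c1dcd0acb$
  rot[1] = 1dcd0acb$c
  rot[2] = dcd0acb$c1
  rot[3] = cd0acb$c1d
  rot[4] = d0acb$c1dc
  rot[5] = 0acb$c1dcd
  rot[6] = acb$c1dcd0
  rot[7] = cb$c1dcd0a
  rot[8] = b$c1dcd0ac
  rot[9] = $c1dcd0acb
Sorted (with $ < everything):
  sorted[0] = $c1dcd0acb  (last char: 'b')
  sorted[1] = 0acb$c1dcd  (last char: 'd')
  sorted[2] = 1dcd0acb$c  (last char: 'c')
  sorted[3] = acb$c1dcd0  (last char: '0')
  sorted[4] = b$c1dcd0ac  (last char: 'c')
  sorted[5] = c1dcd0acb$  (last char: '$')
  sorted[6] = cb$c1dcd0a  (last char: 'a')
  sorted[7] = cd0acb$c1d  (last char: 'd')
  sorted[8] = d0acb$c1dc  (last char: 'c')
  sorted[9] = dcd0acb$c1  (last char: '1')
Last column: bdc0c$adc1
Original string S is at sorted index 5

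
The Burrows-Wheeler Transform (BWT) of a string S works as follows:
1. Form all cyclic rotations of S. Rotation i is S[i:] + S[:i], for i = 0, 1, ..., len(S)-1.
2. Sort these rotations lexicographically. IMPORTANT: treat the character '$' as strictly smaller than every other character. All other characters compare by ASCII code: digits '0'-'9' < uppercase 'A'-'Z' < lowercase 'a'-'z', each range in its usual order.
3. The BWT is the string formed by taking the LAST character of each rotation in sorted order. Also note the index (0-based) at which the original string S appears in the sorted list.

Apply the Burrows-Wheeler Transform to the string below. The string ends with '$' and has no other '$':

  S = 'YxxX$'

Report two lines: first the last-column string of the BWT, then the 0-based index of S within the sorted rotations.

Answer: Xx$xY
2

Derivation:
All 5 rotations (rotation i = S[i:]+S[:i]):
  rot[0] = YxxX$
  rot[1] = xxX$Y
  rot[2] = xX$Yx
  rot[3] = X$Yxx
  rot[4] = $YxxX
Sorted (with $ < everything):
  sorted[0] = $YxxX  (last char: 'X')
  sorted[1] = X$Yxx  (last char: 'x')
  sorted[2] = YxxX$  (last char: '$')
  sorted[3] = xX$Yx  (last char: 'x')
  sorted[4] = xxX$Y  (last char: 'Y')
Last column: Xx$xY
Original string S is at sorted index 2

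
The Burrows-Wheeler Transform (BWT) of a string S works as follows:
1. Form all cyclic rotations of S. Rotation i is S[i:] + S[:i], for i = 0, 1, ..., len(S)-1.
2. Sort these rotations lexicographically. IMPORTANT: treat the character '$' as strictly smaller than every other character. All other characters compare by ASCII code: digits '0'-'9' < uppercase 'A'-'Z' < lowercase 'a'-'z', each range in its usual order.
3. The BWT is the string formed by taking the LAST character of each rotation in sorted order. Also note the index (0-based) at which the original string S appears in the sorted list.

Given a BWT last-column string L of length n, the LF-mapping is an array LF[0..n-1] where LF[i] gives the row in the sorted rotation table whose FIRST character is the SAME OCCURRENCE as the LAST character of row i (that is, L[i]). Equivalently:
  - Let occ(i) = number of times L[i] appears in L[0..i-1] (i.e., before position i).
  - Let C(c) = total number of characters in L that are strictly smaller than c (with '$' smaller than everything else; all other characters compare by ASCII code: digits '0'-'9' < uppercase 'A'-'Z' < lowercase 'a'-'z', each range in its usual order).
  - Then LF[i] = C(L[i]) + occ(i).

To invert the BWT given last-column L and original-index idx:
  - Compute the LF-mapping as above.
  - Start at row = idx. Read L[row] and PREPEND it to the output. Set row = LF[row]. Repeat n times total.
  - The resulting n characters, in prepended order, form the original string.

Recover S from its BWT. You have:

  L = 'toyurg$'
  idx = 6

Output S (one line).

LF mapping: 4 2 6 5 3 1 0
Walk LF starting at row 6, prepending L[row]:
  step 1: row=6, L[6]='$', prepend. Next row=LF[6]=0
  step 2: row=0, L[0]='t', prepend. Next row=LF[0]=4
  step 3: row=4, L[4]='r', prepend. Next row=LF[4]=3
  step 4: row=3, L[3]='u', prepend. Next row=LF[3]=5
  step 5: row=5, L[5]='g', prepend. Next row=LF[5]=1
  step 6: row=1, L[1]='o', prepend. Next row=LF[1]=2
  step 7: row=2, L[2]='y', prepend. Next row=LF[2]=6
Reversed output: yogurt$

Answer: yogurt$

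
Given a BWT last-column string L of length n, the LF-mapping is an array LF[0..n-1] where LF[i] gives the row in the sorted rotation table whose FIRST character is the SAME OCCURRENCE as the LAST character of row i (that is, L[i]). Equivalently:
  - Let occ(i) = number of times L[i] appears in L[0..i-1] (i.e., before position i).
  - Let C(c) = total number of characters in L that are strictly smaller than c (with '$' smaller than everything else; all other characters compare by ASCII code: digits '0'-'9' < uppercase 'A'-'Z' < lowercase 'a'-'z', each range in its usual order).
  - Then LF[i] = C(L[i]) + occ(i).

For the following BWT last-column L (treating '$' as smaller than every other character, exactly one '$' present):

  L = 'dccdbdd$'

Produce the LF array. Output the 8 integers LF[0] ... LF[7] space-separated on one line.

Char counts: '$':1, 'b':1, 'c':2, 'd':4
C (first-col start): C('$')=0, C('b')=1, C('c')=2, C('d')=4
L[0]='d': occ=0, LF[0]=C('d')+0=4+0=4
L[1]='c': occ=0, LF[1]=C('c')+0=2+0=2
L[2]='c': occ=1, LF[2]=C('c')+1=2+1=3
L[3]='d': occ=1, LF[3]=C('d')+1=4+1=5
L[4]='b': occ=0, LF[4]=C('b')+0=1+0=1
L[5]='d': occ=2, LF[5]=C('d')+2=4+2=6
L[6]='d': occ=3, LF[6]=C('d')+3=4+3=7
L[7]='$': occ=0, LF[7]=C('$')+0=0+0=0

Answer: 4 2 3 5 1 6 7 0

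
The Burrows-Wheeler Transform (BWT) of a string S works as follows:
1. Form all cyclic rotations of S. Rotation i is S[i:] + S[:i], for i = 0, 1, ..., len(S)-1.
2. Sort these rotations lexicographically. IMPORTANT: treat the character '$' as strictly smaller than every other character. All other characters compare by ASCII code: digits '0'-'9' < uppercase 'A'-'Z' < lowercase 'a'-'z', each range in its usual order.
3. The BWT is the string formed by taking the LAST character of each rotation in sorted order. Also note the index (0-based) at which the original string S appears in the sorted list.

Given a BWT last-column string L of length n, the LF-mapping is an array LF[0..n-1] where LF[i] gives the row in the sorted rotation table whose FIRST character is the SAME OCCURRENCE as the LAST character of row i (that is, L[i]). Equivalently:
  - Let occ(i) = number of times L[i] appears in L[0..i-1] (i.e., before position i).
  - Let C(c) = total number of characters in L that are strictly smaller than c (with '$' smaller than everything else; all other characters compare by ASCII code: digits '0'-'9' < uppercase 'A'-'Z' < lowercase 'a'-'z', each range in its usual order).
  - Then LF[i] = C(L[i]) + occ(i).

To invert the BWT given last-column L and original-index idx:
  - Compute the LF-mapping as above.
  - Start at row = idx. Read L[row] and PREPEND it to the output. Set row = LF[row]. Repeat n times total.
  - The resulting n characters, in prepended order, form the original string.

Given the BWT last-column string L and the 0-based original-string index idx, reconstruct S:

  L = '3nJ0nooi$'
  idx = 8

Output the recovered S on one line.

Answer: onion0J3$

Derivation:
LF mapping: 2 5 3 1 6 7 8 4 0
Walk LF starting at row 8, prepending L[row]:
  step 1: row=8, L[8]='$', prepend. Next row=LF[8]=0
  step 2: row=0, L[0]='3', prepend. Next row=LF[0]=2
  step 3: row=2, L[2]='J', prepend. Next row=LF[2]=3
  step 4: row=3, L[3]='0', prepend. Next row=LF[3]=1
  step 5: row=1, L[1]='n', prepend. Next row=LF[1]=5
  step 6: row=5, L[5]='o', prepend. Next row=LF[5]=7
  step 7: row=7, L[7]='i', prepend. Next row=LF[7]=4
  step 8: row=4, L[4]='n', prepend. Next row=LF[4]=6
  step 9: row=6, L[6]='o', prepend. Next row=LF[6]=8
Reversed output: onion0J3$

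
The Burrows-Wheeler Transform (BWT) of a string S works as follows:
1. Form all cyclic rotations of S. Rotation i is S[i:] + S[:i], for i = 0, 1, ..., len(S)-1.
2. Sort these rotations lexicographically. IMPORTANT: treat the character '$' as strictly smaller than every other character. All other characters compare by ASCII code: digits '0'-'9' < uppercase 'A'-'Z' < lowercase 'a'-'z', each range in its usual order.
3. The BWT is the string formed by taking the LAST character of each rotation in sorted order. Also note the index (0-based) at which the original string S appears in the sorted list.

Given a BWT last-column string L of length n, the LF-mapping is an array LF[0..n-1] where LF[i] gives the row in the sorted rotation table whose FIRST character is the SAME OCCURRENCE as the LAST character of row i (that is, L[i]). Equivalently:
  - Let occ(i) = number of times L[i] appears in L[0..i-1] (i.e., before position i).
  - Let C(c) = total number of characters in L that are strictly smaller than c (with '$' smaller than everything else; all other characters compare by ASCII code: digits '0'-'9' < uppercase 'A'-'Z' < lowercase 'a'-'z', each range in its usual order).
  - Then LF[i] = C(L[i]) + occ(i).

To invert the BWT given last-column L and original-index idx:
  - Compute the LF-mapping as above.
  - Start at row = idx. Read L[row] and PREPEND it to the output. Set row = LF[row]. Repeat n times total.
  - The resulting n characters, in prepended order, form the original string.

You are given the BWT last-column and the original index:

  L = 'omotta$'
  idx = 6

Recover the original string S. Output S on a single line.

LF mapping: 3 2 4 5 6 1 0
Walk LF starting at row 6, prepending L[row]:
  step 1: row=6, L[6]='$', prepend. Next row=LF[6]=0
  step 2: row=0, L[0]='o', prepend. Next row=LF[0]=3
  step 3: row=3, L[3]='t', prepend. Next row=LF[3]=5
  step 4: row=5, L[5]='a', prepend. Next row=LF[5]=1
  step 5: row=1, L[1]='m', prepend. Next row=LF[1]=2
  step 6: row=2, L[2]='o', prepend. Next row=LF[2]=4
  step 7: row=4, L[4]='t', prepend. Next row=LF[4]=6
Reversed output: tomato$

Answer: tomato$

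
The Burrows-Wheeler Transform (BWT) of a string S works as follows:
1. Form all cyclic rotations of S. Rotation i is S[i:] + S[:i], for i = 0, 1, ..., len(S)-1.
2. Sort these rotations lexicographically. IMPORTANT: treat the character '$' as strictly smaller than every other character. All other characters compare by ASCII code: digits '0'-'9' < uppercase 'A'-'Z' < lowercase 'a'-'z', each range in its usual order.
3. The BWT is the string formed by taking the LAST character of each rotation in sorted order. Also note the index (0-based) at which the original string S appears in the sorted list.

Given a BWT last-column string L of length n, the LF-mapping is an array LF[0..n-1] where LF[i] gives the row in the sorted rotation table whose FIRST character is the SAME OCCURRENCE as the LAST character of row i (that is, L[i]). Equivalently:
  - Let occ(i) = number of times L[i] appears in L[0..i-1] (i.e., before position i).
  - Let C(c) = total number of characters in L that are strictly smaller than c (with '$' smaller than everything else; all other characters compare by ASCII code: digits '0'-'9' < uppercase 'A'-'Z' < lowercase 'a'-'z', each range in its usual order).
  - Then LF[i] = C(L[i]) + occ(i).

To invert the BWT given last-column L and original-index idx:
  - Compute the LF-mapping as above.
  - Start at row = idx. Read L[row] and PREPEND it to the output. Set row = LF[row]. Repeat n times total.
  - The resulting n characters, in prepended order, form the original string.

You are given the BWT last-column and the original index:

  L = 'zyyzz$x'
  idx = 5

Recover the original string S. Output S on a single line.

LF mapping: 4 2 3 5 6 0 1
Walk LF starting at row 5, prepending L[row]:
  step 1: row=5, L[5]='$', prepend. Next row=LF[5]=0
  step 2: row=0, L[0]='z', prepend. Next row=LF[0]=4
  step 3: row=4, L[4]='z', prepend. Next row=LF[4]=6
  step 4: row=6, L[6]='x', prepend. Next row=LF[6]=1
  step 5: row=1, L[1]='y', prepend. Next row=LF[1]=2
  step 6: row=2, L[2]='y', prepend. Next row=LF[2]=3
  step 7: row=3, L[3]='z', prepend. Next row=LF[3]=5
Reversed output: zyyxzz$

Answer: zyyxzz$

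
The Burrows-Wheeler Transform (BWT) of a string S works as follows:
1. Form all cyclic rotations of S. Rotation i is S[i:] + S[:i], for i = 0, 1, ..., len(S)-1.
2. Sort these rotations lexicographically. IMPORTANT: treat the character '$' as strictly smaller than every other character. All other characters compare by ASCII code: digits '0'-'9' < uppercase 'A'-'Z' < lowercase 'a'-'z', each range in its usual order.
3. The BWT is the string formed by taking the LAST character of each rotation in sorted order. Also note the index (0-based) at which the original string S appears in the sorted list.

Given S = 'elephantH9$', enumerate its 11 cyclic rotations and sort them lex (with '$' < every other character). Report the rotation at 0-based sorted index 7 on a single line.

All 11 rotations (rotation i = S[i:]+S[:i]):
  rot[0] = elephantH9$
  rot[1] = lephantH9$e
  rot[2] = ephantH9$el
  rot[3] = phantH9$ele
  rot[4] = hantH9$elep
  rot[5] = antH9$eleph
  rot[6] = ntH9$elepha
  rot[7] = tH9$elephan
  rot[8] = H9$elephant
  rot[9] = 9$elephantH
  rot[10] = $elephantH9
Sorted (with $ < everything):
  sorted[0] = $elephantH9
  sorted[1] = 9$elephantH
  sorted[2] = H9$elephant
  sorted[3] = antH9$eleph
  sorted[4] = elephantH9$
  sorted[5] = ephantH9$el
  sorted[6] = hantH9$elep
  sorted[7] = lephantH9$e
  sorted[8] = ntH9$elepha
  sorted[9] = phantH9$ele
  sorted[10] = tH9$elephan
sorted[7] = lephantH9$e

Answer: lephantH9$e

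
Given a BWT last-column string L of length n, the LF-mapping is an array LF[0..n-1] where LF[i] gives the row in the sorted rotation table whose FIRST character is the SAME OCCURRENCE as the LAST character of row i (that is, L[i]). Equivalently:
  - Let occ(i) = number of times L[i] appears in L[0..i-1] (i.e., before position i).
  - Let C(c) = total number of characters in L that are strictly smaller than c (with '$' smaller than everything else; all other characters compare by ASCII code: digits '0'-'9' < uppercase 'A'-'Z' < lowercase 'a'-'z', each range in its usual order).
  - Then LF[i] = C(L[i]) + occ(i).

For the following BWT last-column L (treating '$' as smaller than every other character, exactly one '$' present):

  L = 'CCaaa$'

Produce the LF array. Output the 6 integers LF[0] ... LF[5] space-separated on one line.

Answer: 1 2 3 4 5 0

Derivation:
Char counts: '$':1, 'C':2, 'a':3
C (first-col start): C('$')=0, C('C')=1, C('a')=3
L[0]='C': occ=0, LF[0]=C('C')+0=1+0=1
L[1]='C': occ=1, LF[1]=C('C')+1=1+1=2
L[2]='a': occ=0, LF[2]=C('a')+0=3+0=3
L[3]='a': occ=1, LF[3]=C('a')+1=3+1=4
L[4]='a': occ=2, LF[4]=C('a')+2=3+2=5
L[5]='$': occ=0, LF[5]=C('$')+0=0+0=0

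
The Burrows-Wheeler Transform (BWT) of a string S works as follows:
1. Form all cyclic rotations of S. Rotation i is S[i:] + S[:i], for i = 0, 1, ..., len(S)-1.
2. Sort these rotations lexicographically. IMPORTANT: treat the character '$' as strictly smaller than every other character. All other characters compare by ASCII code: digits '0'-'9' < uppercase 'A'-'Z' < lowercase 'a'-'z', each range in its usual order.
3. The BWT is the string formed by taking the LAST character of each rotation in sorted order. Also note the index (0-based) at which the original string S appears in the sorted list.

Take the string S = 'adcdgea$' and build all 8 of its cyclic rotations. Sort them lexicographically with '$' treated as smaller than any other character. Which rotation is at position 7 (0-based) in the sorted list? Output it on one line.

Answer: gea$adcd

Derivation:
All 8 rotations (rotation i = S[i:]+S[:i]):
  rot[0] = adcdgea$
  rot[1] = dcdgea$a
  rot[2] = cdgea$ad
  rot[3] = dgea$adc
  rot[4] = gea$adcd
  rot[5] = ea$adcdg
  rot[6] = a$adcdge
  rot[7] = $adcdgea
Sorted (with $ < everything):
  sorted[0] = $adcdgea
  sorted[1] = a$adcdge
  sorted[2] = adcdgea$
  sorted[3] = cdgea$ad
  sorted[4] = dcdgea$a
  sorted[5] = dgea$adc
  sorted[6] = ea$adcdg
  sorted[7] = gea$adcd
sorted[7] = gea$adcd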